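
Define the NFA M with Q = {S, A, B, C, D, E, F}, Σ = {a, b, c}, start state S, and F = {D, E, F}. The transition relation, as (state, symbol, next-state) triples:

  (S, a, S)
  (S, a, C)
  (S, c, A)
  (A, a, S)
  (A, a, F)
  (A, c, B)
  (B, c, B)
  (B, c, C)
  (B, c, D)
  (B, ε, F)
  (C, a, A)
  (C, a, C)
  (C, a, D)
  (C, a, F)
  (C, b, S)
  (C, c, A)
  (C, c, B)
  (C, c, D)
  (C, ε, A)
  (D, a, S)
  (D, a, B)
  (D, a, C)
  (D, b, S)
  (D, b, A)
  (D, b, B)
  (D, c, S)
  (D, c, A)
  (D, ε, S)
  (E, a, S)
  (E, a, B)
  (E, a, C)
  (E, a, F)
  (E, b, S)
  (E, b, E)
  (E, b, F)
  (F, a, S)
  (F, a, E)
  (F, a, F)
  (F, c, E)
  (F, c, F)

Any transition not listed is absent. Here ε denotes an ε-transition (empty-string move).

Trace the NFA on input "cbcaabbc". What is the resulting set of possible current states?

∅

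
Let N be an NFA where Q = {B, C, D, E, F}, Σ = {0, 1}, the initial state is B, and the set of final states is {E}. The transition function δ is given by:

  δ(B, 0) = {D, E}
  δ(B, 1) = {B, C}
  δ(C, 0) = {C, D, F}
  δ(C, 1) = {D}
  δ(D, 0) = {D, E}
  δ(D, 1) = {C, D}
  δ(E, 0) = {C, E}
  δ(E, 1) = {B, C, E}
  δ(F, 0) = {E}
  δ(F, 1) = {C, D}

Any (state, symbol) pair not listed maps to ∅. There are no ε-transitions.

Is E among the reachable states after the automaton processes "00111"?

Start in {B}.
Read '0': B→{D, E}; now {D, E}.
Read '0': D→{D, E}, E→{C, E}; now {C, D, E}.
Read '1': C→{D}, D→{C, D}, E→{B, C, E}; now {B, C, D, E}.
Read '1': B→{B, C}, C→{D}, D→{C, D}, E→{B, C, E}; now {B, C, D, E}.
Read '1': B→{B, C}, C→{D}, D→{C, D}, E→{B, C, E}; now {B, C, D, E}.
State E is in {B, C, D, E}.

Yes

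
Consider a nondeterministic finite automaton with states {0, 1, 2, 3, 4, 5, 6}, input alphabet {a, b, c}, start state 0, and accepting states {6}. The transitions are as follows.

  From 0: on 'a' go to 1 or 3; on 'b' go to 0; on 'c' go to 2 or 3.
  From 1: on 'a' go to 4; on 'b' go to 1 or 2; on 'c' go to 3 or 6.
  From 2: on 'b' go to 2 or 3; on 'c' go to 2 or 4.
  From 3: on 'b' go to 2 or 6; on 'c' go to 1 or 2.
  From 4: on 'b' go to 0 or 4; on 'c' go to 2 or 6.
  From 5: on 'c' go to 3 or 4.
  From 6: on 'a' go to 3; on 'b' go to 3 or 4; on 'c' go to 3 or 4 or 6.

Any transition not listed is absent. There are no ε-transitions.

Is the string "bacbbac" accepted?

Start in {0}.
Read 'b': 0→{0}; now {0}.
Read 'a': 0→{1, 3}; now {1, 3}.
Read 'c': 1→{3, 6}, 3→{1, 2}; now {1, 2, 3, 6}.
Read 'b': 1→{1, 2}, 2→{2, 3}, 3→{2, 6}, 6→{3, 4}; now {1, 2, 3, 4, 6}.
Read 'b': 1→{1, 2}, 2→{2, 3}, 3→{2, 6}, 4→{0, 4}, 6→{3, 4}; now {0, 1, 2, 3, 4, 6}.
Read 'a': 0→{1, 3}, 1→{4}, 2→∅, 3→∅, 4→∅, 6→{3}; now {1, 3, 4}.
Read 'c': 1→{3, 6}, 3→{1, 2}, 4→{2, 6}; now {1, 2, 3, 6}.
The final set {1, 2, 3, 6} contains the accepting state 6.

Yes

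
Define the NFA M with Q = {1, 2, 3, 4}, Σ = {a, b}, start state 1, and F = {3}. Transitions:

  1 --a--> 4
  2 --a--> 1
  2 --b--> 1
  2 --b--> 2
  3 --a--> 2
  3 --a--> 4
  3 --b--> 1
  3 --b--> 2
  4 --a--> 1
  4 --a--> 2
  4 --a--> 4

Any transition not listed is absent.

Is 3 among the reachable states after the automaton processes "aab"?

No

Start in {1}.
Read 'a': {1} → {4}.
Read 'a': {4} → {1, 2, 4}.
Read 'b': {1, 2, 4} → {1, 2}.
State 3 is not in {1, 2}.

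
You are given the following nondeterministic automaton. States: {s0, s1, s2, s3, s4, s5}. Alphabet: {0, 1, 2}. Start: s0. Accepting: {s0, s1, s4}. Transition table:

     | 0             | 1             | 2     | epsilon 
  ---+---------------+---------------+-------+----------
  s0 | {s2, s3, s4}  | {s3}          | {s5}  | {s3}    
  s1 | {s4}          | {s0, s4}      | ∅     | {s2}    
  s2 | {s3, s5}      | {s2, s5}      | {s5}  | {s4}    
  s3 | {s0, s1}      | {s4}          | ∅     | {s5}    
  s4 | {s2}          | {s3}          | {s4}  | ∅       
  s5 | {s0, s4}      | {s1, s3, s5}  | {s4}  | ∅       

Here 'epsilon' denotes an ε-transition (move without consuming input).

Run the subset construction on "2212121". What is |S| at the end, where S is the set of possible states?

2

Start: ε-closure({s0}) = {s0, s3, s5}.
Read '2': s0→{s5}, s3→∅, s5→{s4}; now {s4, s5}.
Read '2': s4→{s4}, s5→{s4}; now {s4}.
Read '1': s4→{s3}; union {s3}; ε-closure = {s3, s5}.
Read '2': s3→∅, s5→{s4}; now {s4}.
Read '1': s4→{s3}; union {s3}; ε-closure = {s3, s5}.
Read '2': s3→∅, s5→{s4}; now {s4}.
Read '1': s4→{s3}; union {s3}; ε-closure = {s3, s5}.
That set has 2 states.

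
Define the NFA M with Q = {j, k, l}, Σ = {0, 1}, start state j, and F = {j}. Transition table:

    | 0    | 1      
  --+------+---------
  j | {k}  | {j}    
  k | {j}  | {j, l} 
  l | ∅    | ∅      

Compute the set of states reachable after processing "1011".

Start in {j}.
Read '1': {j} → {j}.
Read '0': {j} → {k}.
Read '1': {k} → {j, l}.
Read '1': {j, l} → {j}.

{j}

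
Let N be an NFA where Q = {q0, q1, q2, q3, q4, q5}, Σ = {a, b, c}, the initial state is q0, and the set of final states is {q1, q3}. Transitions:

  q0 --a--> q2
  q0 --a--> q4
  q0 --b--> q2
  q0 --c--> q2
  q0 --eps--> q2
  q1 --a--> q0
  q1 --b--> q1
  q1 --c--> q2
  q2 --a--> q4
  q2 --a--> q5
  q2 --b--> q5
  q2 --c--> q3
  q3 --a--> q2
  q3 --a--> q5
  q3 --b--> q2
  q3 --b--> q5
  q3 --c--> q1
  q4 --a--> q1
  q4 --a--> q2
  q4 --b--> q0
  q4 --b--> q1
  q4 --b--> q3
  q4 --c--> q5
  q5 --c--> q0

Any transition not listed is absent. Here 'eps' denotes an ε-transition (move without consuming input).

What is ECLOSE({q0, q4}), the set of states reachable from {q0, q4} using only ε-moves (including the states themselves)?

Begin with {q0, q4}.
ε-move q0 → q2; add q2.

{q0, q2, q4}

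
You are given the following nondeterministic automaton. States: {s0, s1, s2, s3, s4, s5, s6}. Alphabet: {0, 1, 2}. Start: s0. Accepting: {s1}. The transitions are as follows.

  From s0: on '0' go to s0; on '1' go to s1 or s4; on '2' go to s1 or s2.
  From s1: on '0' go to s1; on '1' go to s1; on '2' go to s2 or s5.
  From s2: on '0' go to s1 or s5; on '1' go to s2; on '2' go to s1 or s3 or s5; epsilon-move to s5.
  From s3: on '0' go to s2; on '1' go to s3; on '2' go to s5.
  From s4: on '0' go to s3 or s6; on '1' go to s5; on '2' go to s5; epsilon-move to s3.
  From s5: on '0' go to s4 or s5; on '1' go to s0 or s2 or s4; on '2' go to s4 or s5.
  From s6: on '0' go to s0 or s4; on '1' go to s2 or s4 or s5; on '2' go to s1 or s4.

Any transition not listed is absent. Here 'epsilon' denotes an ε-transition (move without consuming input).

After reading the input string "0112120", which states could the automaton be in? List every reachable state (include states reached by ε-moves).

{s1, s2, s3, s4, s5, s6}

Start in {s0}.
Read '0': s0→{s0}; now {s0}.
Read '1': s0→{s1, s4}; union {s1, s4}; ε-closure = {s1, s3, s4}.
Read '1': s1→{s1}, s3→{s3}, s4→{s5}; now {s1, s3, s5}.
Read '2': s1→{s2, s5}, s3→{s5}, s5→{s4, s5}; union {s2, s4, s5}; ε-closure = {s2, s3, s4, s5}.
Read '1': s2→{s2}, s3→{s3}, s4→{s5}, s5→{s0, s2, s4}; now {s0, s2, s3, s4, s5}.
Read '2': s0→{s1, s2}, s2→{s1, s3, s5}, s3→{s5}, s4→{s5}, s5→{s4, s5}; now {s1, s2, s3, s4, s5}.
Read '0': s1→{s1}, s2→{s1, s5}, s3→{s2}, s4→{s3, s6}, s5→{s4, s5}; now {s1, s2, s3, s4, s5, s6}.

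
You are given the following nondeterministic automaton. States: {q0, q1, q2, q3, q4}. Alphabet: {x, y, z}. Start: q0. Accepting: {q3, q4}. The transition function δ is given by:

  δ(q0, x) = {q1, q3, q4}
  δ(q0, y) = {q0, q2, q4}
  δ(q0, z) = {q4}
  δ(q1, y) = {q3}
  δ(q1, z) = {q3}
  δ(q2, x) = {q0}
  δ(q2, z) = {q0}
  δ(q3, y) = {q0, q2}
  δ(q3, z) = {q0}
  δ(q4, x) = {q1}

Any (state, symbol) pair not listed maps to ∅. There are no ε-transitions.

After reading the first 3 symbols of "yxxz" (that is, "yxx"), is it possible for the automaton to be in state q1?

Yes

Start in {q0}.
Read 'y': q0→{q0, q2, q4}; now {q0, q2, q4}.
Read 'x': q0→{q1, q3, q4}, q2→{q0}, q4→{q1}; now {q0, q1, q3, q4}.
Read 'x': q0→{q1, q3, q4}, q1→∅, q3→∅, q4→{q1}; now {q1, q3, q4}.
State q1 is in {q1, q3, q4}.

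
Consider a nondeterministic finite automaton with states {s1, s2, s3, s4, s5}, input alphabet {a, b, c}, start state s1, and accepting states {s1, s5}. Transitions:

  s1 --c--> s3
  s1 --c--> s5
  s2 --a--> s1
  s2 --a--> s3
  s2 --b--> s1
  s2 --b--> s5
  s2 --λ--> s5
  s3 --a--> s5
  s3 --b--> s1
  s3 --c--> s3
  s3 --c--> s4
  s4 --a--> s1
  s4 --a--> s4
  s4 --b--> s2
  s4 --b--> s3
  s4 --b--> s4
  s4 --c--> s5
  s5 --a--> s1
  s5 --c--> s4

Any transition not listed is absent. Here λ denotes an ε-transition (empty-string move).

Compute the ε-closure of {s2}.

Begin with {s2}.
ε-move s2 → s5; add s5.

{s2, s5}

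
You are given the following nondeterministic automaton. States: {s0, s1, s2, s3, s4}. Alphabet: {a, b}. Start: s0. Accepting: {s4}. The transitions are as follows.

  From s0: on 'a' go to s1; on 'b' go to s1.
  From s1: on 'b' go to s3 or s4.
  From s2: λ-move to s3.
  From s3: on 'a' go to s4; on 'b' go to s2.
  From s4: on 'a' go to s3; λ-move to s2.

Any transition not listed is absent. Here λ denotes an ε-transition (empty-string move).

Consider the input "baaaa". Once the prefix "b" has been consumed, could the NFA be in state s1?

Start in {s0}.
Read 'b': s0→{s1}; now {s1}.
State s1 is in {s1}.

Yes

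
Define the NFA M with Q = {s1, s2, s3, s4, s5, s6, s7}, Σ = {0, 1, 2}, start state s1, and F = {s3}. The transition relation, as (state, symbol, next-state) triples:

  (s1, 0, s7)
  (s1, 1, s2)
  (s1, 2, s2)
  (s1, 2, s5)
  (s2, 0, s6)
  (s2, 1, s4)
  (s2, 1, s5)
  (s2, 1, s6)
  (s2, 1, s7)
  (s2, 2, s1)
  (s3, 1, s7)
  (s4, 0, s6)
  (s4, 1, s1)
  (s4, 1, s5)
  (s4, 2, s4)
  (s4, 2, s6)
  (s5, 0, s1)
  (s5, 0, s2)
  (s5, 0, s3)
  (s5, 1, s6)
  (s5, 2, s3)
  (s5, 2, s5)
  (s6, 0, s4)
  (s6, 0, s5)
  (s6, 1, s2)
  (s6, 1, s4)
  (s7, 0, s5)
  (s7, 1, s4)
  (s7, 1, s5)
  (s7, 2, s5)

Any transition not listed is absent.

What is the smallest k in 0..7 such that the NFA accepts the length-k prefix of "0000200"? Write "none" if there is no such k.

3

Start in {s1}.
Read '0': {s1} → {s7}.
Read '0': {s7} → {s5}.
Read '0': {s5} → {s1, s2, s3}.
None of the earlier sets intersect F, but {s1, s2, s3} does.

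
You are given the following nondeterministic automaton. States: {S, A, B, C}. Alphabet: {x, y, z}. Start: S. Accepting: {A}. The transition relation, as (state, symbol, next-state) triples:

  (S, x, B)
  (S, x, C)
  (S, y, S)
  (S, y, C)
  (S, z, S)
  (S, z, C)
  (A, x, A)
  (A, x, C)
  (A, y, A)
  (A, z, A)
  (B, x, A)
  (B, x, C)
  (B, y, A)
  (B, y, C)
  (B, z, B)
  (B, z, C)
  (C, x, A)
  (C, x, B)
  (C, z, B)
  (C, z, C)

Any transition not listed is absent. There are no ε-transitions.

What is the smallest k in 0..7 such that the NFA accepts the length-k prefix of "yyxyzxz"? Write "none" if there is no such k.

3

Start in {S}.
Read 'y': {S} → {S, C}.
Read 'y': {S, C} → {S, C}.
Read 'x': {S, C} → {A, B, C}.
None of the earlier sets intersect F, but {A, B, C} does.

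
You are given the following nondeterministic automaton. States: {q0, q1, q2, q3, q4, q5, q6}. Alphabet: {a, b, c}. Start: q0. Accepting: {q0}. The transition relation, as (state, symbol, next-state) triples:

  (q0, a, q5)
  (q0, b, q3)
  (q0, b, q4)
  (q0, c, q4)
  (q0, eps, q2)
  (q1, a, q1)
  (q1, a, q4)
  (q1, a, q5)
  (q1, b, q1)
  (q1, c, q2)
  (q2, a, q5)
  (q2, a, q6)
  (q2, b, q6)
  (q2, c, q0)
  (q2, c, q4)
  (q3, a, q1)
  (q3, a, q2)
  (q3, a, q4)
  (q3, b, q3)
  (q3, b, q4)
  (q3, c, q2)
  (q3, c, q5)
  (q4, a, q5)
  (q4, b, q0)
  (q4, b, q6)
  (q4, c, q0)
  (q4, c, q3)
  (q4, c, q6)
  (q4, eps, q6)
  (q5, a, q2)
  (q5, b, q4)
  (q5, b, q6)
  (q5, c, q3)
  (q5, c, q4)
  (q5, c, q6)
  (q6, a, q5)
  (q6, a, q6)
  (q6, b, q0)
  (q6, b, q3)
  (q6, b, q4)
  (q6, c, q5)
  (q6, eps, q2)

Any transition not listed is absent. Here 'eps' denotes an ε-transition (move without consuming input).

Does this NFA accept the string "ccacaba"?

No

Start: ε-closure({q0}) = {q0, q2}.
Read 'c': q0→{q4}, q2→{q0, q4}; union {q0, q4}; ε-closure = {q0, q2, q4, q6}.
Read 'c': q0→{q4}, q2→{q0, q4}, q4→{q0, q3, q6}, q6→{q5}; union {q0, q3, q4, q5, q6}; ε-closure = {q0, q2, q3, q4, q5, q6}.
Read 'a': q0→{q5}, q2→{q5, q6}, q3→{q1, q2, q4}, q4→{q5}, q5→{q2}, q6→{q5, q6}; now {q1, q2, q4, q5, q6}.
Read 'c': q1→{q2}, q2→{q0, q4}, q4→{q0, q3, q6}, q5→{q3, q4, q6}, q6→{q5}; now {q0, q2, q3, q4, q5, q6}.
Read 'a': q0→{q5}, q2→{q5, q6}, q3→{q1, q2, q4}, q4→{q5}, q5→{q2}, q6→{q5, q6}; now {q1, q2, q4, q5, q6}.
Read 'b': q1→{q1}, q2→{q6}, q4→{q0, q6}, q5→{q4, q6}, q6→{q0, q3, q4}; union {q0, q1, q3, q4, q6}; ε-closure = {q0, q1, q2, q3, q4, q6}.
Read 'a': q0→{q5}, q1→{q1, q4, q5}, q2→{q5, q6}, q3→{q1, q2, q4}, q4→{q5}, q6→{q5, q6}; now {q1, q2, q4, q5, q6}.
The final set {q1, q2, q4, q5, q6} contains no accepting state.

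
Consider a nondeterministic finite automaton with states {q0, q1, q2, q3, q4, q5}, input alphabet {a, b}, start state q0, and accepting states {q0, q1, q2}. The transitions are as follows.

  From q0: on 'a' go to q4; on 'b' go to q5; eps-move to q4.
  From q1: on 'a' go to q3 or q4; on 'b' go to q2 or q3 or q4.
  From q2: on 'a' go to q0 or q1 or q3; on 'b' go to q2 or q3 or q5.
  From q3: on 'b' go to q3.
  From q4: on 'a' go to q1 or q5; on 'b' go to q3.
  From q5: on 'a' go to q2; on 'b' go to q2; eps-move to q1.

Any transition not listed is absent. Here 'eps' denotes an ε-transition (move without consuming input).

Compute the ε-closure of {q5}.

{q1, q5}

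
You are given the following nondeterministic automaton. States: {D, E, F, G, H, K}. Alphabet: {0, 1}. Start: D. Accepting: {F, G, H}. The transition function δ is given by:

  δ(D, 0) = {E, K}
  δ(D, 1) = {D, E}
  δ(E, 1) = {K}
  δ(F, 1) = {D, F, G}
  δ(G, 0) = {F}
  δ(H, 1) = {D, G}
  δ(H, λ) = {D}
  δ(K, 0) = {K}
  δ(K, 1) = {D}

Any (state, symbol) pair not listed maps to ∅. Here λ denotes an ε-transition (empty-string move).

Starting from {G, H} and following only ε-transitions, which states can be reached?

{D, G, H}

Begin with {G, H}.
ε-move H → D; add D.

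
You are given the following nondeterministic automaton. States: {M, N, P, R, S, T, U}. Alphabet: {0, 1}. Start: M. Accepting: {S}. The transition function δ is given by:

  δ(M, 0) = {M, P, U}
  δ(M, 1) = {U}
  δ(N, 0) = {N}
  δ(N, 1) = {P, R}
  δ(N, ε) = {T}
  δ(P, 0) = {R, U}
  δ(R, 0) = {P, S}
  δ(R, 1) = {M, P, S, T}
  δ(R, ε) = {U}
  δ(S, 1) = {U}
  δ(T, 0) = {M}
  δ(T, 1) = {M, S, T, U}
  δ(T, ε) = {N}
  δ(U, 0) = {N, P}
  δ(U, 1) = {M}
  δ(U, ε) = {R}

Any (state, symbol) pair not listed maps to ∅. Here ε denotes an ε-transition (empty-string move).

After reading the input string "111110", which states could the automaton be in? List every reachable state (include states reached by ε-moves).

{M, N, P, R, S, T, U}

Start in {M}.
Read '1': M→{U}; union {U}; ε-closure = {R, U}.
Read '1': R→{M, P, S, T}, U→{M}; union {M, P, S, T}; ε-closure = {M, N, P, S, T}.
Read '1': M→{U}, N→{P, R}, P→∅, S→{U}, T→{M, S, T, U}; union {M, P, R, S, T, U}; ε-closure = {M, N, P, R, S, T, U}.
Read '1': M→{U}, N→{P, R}, P→∅, R→{M, P, S, T}, S→{U}, T→{M, S, T, U}, U→{M}; union {M, P, R, S, T, U}; ε-closure = {M, N, P, R, S, T, U}.
Read '1': M→{U}, N→{P, R}, P→∅, R→{M, P, S, T}, S→{U}, T→{M, S, T, U}, U→{M}; union {M, P, R, S, T, U}; ε-closure = {M, N, P, R, S, T, U}.
Read '0': M→{M, P, U}, N→{N}, P→{R, U}, R→{P, S}, S→∅, T→{M}, U→{N, P}; union {M, N, P, R, S, U}; ε-closure = {M, N, P, R, S, T, U}.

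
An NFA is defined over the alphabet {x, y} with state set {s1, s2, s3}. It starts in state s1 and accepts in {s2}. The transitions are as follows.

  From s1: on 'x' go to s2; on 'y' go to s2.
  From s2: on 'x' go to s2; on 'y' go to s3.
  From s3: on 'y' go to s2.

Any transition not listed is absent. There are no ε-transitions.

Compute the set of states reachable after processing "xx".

{s2}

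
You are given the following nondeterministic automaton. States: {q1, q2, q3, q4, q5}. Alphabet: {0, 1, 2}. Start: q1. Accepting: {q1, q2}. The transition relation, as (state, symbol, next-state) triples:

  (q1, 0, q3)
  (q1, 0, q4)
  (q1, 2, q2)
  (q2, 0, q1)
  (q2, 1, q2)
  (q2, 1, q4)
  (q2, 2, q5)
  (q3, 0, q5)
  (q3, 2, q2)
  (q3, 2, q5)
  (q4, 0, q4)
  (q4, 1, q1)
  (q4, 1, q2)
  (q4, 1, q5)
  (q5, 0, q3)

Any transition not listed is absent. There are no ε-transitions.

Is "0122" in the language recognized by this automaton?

Start in {q1}.
Read '0': q1→{q3, q4}; now {q3, q4}.
Read '1': q3→∅, q4→{q1, q2, q5}; now {q1, q2, q5}.
Read '2': q1→{q2}, q2→{q5}, q5→∅; now {q2, q5}.
Read '2': q2→{q5}, q5→∅; now {q5}.
The final set {q5} contains no accepting state.

No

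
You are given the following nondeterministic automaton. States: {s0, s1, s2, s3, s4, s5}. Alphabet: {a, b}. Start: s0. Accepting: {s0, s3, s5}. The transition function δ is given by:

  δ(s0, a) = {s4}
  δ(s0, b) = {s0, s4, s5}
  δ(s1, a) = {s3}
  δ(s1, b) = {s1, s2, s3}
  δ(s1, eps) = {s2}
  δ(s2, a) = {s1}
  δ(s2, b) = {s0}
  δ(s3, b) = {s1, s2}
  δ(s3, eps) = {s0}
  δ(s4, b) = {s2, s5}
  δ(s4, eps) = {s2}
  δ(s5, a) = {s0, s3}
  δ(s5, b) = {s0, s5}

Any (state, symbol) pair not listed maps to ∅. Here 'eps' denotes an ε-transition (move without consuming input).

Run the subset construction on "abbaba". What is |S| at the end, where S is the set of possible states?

5

Start in {s0}.
Read 'a': s0→{s4}; union {s4}; ε-closure = {s2, s4}.
Read 'b': s2→{s0}, s4→{s2, s5}; now {s0, s2, s5}.
Read 'b': s0→{s0, s4, s5}, s2→{s0}, s5→{s0, s5}; union {s0, s4, s5}; ε-closure = {s0, s2, s4, s5}.
Read 'a': s0→{s4}, s2→{s1}, s4→∅, s5→{s0, s3}; union {s0, s1, s3, s4}; ε-closure = {s0, s1, s2, s3, s4}.
Read 'b': s0→{s0, s4, s5}, s1→{s1, s2, s3}, s2→{s0}, s3→{s1, s2}, s4→{s2, s5}; now {s0, s1, s2, s3, s4, s5}.
Read 'a': s0→{s4}, s1→{s3}, s2→{s1}, s3→∅, s4→∅, s5→{s0, s3}; union {s0, s1, s3, s4}; ε-closure = {s0, s1, s2, s3, s4}.
That set has 5 states.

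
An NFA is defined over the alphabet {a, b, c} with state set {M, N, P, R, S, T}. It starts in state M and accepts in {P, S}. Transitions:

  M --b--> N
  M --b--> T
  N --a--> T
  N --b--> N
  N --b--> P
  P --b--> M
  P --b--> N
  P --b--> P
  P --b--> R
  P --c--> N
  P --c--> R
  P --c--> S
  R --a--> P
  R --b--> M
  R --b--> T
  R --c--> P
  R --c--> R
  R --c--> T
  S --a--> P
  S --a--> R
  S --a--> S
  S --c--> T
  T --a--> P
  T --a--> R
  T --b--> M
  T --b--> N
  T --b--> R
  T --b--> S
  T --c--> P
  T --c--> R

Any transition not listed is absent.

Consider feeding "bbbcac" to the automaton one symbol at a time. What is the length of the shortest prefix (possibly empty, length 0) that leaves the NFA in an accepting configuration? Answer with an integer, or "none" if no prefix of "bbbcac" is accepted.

Start in {M}.
Read 'b': {M} → {N, T}.
Read 'b': {N, T} → {M, N, P, R, S}.
None of the earlier sets intersect F, but {M, N, P, R, S} does.

2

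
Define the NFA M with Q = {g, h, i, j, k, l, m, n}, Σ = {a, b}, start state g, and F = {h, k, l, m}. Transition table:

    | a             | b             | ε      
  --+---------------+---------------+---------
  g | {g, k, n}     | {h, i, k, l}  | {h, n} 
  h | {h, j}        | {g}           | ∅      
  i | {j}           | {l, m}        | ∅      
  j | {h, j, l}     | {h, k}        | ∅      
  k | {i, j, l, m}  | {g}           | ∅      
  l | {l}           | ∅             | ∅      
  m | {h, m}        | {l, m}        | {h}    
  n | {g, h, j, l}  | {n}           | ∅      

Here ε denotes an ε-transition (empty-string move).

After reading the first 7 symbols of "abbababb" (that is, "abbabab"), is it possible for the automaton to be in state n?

Start: ε-closure({g}) = {g, h, n}.
Read 'a': g→{g, k, n}, h→{h, j}, n→{g, h, j, l}; now {g, h, j, k, l, n}.
Read 'b': g→{h, i, k, l}, h→{g}, j→{h, k}, k→{g}, l→∅, n→{n}; now {g, h, i, k, l, n}.
Read 'b': g→{h, i, k, l}, h→{g}, i→{l, m}, k→{g}, l→∅, n→{n}; now {g, h, i, k, l, m, n}.
Read 'a': g→{g, k, n}, h→{h, j}, i→{j}, k→{i, j, l, m}, l→{l}, m→{h, m}, n→{g, h, j, l}; now {g, h, i, j, k, l, m, n}.
Read 'b': g→{h, i, k, l}, h→{g}, i→{l, m}, j→{h, k}, k→{g}, l→∅, m→{l, m}, n→{n}; now {g, h, i, k, l, m, n}.
Read 'a': g→{g, k, n}, h→{h, j}, i→{j}, k→{i, j, l, m}, l→{l}, m→{h, m}, n→{g, h, j, l}; now {g, h, i, j, k, l, m, n}.
Read 'b': g→{h, i, k, l}, h→{g}, i→{l, m}, j→{h, k}, k→{g}, l→∅, m→{l, m}, n→{n}; now {g, h, i, k, l, m, n}.
State n is in {g, h, i, k, l, m, n}.

Yes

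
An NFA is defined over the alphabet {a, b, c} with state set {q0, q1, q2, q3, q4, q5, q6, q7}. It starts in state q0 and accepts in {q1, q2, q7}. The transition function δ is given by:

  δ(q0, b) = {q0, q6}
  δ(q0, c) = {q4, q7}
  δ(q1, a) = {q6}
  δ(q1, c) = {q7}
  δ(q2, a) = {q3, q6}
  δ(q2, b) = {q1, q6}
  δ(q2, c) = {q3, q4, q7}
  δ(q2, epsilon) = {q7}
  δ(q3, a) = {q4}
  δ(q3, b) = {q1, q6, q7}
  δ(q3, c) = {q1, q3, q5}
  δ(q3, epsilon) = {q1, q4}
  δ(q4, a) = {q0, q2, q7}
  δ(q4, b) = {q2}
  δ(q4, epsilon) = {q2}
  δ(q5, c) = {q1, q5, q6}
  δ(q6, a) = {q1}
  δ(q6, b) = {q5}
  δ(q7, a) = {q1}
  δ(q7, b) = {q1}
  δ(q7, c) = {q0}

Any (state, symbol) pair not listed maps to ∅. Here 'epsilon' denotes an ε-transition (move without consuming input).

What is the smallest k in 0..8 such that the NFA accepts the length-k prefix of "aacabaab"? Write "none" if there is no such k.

Start in {q0}.
Read 'a': q0→∅; now ∅.
The set is empty and remains empty for the remaining 7 symbols.
No reachable set along the way intersects F.

none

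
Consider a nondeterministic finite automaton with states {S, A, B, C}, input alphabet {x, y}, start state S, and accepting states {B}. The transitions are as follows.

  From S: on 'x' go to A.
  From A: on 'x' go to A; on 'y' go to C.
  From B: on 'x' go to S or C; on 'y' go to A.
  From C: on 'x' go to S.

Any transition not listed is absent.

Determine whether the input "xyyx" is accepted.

No

Start in {S}.
Read 'x': {S} → {A}.
Read 'y': {A} → {C}.
Read 'y': {C} → ∅.
The set is empty and remains empty for the remaining 1 symbol.
The final set ∅ contains no accepting state.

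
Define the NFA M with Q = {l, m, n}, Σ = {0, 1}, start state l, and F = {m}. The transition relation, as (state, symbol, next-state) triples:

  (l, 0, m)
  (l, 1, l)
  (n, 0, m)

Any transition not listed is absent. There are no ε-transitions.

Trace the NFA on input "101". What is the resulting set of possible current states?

∅

Start in {l}.
Read '1': l→{l}; now {l}.
Read '0': l→{m}; now {m}.
Read '1': m→∅; now ∅.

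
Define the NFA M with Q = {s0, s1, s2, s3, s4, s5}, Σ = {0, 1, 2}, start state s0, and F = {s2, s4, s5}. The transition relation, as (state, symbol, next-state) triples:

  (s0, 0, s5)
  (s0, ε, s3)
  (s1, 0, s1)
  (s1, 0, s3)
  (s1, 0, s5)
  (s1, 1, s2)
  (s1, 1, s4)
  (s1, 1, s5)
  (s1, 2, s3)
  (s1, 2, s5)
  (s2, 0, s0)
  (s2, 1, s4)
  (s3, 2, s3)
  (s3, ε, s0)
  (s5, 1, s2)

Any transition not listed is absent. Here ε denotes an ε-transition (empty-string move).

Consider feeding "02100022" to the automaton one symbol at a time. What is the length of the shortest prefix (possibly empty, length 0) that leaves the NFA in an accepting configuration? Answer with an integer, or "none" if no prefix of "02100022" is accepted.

Start: ε-closure({s0}) = {s0, s3}.
Read '0': {s0, s3} → {s5}.
None of the earlier sets intersect F, but {s5} does.

1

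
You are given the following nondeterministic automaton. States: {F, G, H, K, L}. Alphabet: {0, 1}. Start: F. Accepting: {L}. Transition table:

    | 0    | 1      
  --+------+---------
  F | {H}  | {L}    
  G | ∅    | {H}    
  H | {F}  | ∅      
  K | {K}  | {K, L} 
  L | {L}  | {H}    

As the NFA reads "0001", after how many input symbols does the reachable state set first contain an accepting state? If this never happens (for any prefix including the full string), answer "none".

none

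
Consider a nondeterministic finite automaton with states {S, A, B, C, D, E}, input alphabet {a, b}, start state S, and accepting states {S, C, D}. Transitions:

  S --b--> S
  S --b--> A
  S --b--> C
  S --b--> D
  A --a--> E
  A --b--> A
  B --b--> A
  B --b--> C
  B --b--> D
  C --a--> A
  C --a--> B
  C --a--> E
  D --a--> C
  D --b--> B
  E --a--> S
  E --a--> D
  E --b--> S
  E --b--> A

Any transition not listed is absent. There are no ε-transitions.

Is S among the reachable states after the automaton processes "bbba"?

Start in {S}.
Read 'b': {S} → {S, A, C, D}.
Read 'b': {S, A, C, D} → {S, A, B, C, D}.
Read 'b': {S, A, B, C, D} → {S, A, B, C, D}.
Read 'a': {S, A, B, C, D} → {A, B, C, E}.
State S is not in {A, B, C, E}.

No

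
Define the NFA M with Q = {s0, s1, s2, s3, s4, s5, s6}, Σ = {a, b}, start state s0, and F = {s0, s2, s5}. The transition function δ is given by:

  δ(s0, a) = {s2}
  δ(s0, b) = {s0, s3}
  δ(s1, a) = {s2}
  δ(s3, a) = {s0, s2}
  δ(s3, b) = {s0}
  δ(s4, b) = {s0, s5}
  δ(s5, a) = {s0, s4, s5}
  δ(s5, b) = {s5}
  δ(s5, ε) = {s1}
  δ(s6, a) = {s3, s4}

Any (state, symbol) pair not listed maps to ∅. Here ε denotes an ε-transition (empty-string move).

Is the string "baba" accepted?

Yes

Start in {s0}.
Read 'b': {s0} → {s0, s3}.
Read 'a': {s0, s3} → {s0, s2}.
Read 'b': {s0, s2} → {s0, s3}.
Read 'a': {s0, s3} → {s0, s2}.
The final set {s0, s2} contains the accepting states s0, s2.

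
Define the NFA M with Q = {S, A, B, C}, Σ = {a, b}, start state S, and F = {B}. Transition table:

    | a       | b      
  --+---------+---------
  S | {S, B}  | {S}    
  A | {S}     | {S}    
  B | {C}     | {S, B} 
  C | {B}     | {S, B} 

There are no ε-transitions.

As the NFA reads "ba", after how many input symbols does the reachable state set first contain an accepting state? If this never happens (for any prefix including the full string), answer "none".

Start in {S}.
Read 'b': S→{S}; now {S}.
Read 'a': S→{S, B}; now {S, B}.
None of the earlier sets intersect F, but {S, B} does.

2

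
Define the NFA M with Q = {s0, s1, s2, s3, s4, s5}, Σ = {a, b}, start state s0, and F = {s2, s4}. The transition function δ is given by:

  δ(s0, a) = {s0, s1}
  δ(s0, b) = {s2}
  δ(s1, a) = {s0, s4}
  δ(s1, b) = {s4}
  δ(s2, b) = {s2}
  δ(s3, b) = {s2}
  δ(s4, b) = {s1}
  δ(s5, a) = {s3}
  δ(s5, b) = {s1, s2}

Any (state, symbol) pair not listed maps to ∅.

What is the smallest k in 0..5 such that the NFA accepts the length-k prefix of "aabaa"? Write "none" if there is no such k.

Start in {s0}.
Read 'a': s0→{s0, s1}; now {s0, s1}.
Read 'a': s0→{s0, s1}, s1→{s0, s4}; now {s0, s1, s4}.
None of the earlier sets intersect F, but {s0, s1, s4} does.

2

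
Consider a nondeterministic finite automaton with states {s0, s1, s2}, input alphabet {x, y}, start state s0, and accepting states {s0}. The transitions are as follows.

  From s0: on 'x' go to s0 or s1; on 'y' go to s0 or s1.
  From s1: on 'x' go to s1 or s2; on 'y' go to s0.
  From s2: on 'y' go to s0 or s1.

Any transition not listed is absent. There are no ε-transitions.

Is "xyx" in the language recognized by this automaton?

Yes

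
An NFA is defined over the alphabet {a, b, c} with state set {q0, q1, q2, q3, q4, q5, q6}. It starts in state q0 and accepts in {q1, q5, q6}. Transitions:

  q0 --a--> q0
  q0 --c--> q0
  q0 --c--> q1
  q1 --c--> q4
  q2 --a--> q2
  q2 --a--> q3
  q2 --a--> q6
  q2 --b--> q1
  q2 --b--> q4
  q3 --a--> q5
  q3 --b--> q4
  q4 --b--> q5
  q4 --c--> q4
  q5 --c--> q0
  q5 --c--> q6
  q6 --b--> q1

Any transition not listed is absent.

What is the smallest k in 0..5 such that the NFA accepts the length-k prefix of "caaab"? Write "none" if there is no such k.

1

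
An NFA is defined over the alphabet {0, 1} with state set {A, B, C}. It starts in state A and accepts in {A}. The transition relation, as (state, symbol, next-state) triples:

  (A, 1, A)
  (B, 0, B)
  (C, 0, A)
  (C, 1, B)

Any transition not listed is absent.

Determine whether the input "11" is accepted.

Start in {A}.
Read '1': A→{A}; now {A}.
Read '1': A→{A}; now {A}.
The final set {A} contains the accepting state A.

Yes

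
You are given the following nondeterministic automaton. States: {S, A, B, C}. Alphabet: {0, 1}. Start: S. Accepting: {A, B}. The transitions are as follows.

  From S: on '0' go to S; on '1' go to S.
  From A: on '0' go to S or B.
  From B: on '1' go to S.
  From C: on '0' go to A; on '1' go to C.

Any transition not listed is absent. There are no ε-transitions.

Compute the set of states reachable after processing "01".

{S}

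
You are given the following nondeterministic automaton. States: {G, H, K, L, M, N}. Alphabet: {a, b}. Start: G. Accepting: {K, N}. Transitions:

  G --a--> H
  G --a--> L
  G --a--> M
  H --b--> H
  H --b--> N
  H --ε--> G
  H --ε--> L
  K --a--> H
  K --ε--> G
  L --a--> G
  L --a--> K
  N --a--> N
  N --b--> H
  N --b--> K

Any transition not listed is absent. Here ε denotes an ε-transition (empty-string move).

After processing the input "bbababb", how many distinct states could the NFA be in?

0

Start in {G}.
Read 'b': G→∅; now ∅.
The set is empty and remains empty for the remaining 6 symbols.
That set has 0 states.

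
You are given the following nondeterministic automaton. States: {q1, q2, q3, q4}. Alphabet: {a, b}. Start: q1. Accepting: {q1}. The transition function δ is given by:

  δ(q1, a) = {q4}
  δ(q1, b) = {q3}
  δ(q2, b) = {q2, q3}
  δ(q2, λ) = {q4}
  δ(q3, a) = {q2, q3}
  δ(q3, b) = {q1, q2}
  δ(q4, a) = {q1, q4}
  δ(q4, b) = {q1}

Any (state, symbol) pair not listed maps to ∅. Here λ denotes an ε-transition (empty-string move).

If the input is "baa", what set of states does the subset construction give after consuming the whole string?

Start in {q1}.
Read 'b': q1→{q3}; now {q3}.
Read 'a': q3→{q2, q3}; union {q2, q3}; ε-closure = {q2, q3, q4}.
Read 'a': q2→∅, q3→{q2, q3}, q4→{q1, q4}; now {q1, q2, q3, q4}.

{q1, q2, q3, q4}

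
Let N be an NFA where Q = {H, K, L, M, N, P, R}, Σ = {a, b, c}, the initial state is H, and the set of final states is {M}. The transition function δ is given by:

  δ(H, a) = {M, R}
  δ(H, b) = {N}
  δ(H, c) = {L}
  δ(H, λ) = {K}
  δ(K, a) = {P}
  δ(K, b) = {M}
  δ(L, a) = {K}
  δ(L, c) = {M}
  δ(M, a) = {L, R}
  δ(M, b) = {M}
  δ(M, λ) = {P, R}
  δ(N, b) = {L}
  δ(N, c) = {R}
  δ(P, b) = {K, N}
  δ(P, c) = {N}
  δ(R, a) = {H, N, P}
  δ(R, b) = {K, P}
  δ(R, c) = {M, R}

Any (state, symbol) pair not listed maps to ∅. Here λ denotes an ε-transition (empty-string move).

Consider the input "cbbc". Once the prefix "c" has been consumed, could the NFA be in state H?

No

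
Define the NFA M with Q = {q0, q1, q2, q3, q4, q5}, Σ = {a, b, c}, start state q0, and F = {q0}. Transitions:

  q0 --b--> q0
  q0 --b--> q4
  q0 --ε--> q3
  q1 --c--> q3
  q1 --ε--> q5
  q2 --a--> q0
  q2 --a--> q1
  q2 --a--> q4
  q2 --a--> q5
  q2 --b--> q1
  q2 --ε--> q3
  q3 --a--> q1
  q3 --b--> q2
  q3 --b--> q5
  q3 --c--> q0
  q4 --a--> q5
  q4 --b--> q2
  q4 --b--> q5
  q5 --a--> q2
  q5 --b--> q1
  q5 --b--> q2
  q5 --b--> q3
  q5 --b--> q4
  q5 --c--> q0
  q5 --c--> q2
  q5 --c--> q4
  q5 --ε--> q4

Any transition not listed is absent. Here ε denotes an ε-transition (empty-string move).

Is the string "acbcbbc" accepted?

Yes

Start: ε-closure({q0}) = {q0, q3}.
Read 'a': {q0, q3} → {q1, q4, q5}.
Read 'c': {q1, q4, q5} → {q0, q2, q3, q4}.
Read 'b': {q0, q2, q3, q4} → {q0, q1, q2, q3, q4, q5}.
Read 'c': {q0, q1, q2, q3, q4, q5} → {q0, q2, q3, q4}.
Read 'b': {q0, q2, q3, q4} → {q0, q1, q2, q3, q4, q5}.
Read 'b': {q0, q1, q2, q3, q4, q5} → {q0, q1, q2, q3, q4, q5}.
Read 'c': {q0, q1, q2, q3, q4, q5} → {q0, q2, q3, q4}.
The final set {q0, q2, q3, q4} contains the accepting state q0.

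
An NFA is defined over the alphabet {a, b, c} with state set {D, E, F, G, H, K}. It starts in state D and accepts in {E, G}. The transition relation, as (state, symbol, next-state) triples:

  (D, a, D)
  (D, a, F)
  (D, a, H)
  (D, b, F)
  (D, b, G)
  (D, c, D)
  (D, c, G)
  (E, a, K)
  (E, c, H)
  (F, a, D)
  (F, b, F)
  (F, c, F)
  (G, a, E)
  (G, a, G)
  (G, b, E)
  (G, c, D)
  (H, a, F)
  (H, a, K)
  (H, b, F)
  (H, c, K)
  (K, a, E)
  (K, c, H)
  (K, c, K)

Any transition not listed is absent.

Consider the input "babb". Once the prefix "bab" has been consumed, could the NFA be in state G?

Yes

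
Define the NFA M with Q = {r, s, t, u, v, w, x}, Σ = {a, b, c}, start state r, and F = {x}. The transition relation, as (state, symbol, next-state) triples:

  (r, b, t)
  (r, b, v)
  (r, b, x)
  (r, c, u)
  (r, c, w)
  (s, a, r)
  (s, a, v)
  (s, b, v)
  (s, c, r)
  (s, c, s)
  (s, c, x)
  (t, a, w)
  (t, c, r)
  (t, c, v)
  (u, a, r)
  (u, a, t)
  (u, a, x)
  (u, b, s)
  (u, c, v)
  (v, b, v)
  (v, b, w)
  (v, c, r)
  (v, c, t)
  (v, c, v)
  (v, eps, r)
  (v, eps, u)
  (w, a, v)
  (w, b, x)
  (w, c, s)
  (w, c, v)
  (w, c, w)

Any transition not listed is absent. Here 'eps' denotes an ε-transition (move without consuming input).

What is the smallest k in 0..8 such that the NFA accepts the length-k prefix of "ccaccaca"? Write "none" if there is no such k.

Start in {r}.
Read 'c': {r} → {u, w}.
Read 'c': {u, w} → {r, s, u, v, w}.
Read 'a': {r, s, u, v, w} → {r, t, u, v, x}.
None of the earlier sets intersect F, but {r, t, u, v, x} does.

3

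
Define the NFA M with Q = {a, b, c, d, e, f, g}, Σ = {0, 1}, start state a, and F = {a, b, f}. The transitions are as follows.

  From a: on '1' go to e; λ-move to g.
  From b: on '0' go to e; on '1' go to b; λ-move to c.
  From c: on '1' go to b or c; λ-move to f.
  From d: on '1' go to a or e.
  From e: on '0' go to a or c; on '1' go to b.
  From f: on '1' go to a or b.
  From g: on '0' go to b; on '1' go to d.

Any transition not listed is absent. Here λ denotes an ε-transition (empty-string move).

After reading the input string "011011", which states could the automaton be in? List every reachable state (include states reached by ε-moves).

Start: ε-closure({a}) = {a, g}.
Read '0': a→∅, g→{b}; union {b}; ε-closure = {b, c, f}.
Read '1': b→{b}, c→{b, c}, f→{a, b}; union {a, b, c}; ε-closure = {a, b, c, f, g}.
Read '1': a→{e}, b→{b}, c→{b, c}, f→{a, b}, g→{d}; union {a, b, c, d, e}; ε-closure = {a, b, c, d, e, f, g}.
Read '0': a→∅, b→{e}, c→∅, d→∅, e→{a, c}, f→∅, g→{b}; union {a, b, c, e}; ε-closure = {a, b, c, e, f, g}.
Read '1': a→{e}, b→{b}, c→{b, c}, e→{b}, f→{a, b}, g→{d}; union {a, b, c, d, e}; ε-closure = {a, b, c, d, e, f, g}.
Read '1': a→{e}, b→{b}, c→{b, c}, d→{a, e}, e→{b}, f→{a, b}, g→{d}; union {a, b, c, d, e}; ε-closure = {a, b, c, d, e, f, g}.

{a, b, c, d, e, f, g}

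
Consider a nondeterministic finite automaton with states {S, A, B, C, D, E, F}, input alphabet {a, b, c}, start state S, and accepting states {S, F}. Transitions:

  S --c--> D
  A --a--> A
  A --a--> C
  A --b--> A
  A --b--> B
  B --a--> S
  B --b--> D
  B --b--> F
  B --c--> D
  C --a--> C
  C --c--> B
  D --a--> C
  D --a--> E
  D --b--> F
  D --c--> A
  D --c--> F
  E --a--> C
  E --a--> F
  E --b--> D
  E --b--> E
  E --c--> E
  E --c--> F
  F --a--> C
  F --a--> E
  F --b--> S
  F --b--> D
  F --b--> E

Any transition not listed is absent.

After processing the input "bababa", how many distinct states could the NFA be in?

Start in {S}.
Read 'b': S→∅; now ∅.
The set is empty and remains empty for the remaining 5 symbols.
That set has 0 states.

0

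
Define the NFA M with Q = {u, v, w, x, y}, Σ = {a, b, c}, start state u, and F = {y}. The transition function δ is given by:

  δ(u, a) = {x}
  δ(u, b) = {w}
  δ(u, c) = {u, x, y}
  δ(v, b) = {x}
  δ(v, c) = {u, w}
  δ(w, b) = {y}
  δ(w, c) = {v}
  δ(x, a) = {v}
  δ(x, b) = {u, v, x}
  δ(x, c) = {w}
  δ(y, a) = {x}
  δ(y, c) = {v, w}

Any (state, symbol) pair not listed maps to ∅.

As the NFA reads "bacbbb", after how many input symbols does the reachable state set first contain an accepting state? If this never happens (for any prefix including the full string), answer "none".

none

Start in {u}.
Read 'b': {u} → {w}.
Read 'a': {w} → ∅.
The set is empty and remains empty for the remaining 4 symbols.
No reachable set along the way intersects F.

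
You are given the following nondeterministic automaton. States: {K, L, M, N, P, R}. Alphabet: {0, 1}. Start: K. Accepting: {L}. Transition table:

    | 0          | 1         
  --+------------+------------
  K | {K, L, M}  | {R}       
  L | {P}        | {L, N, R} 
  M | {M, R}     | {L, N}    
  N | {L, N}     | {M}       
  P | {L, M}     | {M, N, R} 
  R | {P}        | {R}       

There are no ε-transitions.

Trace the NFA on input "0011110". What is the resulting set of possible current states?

Start in {K}.
Read '0': {K} → {K, L, M}.
Read '0': {K, L, M} → {K, L, M, P, R}.
Read '1': {K, L, M, P, R} → {L, M, N, R}.
Read '1': {L, M, N, R} → {L, M, N, R}.
Read '1': {L, M, N, R} → {L, M, N, R}.
Read '1': {L, M, N, R} → {L, M, N, R}.
Read '0': {L, M, N, R} → {L, M, N, P, R}.

{L, M, N, P, R}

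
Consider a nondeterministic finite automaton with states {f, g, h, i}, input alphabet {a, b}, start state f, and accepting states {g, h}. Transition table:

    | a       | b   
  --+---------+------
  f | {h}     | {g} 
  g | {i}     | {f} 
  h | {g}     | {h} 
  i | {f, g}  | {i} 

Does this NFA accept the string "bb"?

No

Start in {f}.
Read 'b': {f} → {g}.
Read 'b': {g} → {f}.
The final set {f} contains no accepting state.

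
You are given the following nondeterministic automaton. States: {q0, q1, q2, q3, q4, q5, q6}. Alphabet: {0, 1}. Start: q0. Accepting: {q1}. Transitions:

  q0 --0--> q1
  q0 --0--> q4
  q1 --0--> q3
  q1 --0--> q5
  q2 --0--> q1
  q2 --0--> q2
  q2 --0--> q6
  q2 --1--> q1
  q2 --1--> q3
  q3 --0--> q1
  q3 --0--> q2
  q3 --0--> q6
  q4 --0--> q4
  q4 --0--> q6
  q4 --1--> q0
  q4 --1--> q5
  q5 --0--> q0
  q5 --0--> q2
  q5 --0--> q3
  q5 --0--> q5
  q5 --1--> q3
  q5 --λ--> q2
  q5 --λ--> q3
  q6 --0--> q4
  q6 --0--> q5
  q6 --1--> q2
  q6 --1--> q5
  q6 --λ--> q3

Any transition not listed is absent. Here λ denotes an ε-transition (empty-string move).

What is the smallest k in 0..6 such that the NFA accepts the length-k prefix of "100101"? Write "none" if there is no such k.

none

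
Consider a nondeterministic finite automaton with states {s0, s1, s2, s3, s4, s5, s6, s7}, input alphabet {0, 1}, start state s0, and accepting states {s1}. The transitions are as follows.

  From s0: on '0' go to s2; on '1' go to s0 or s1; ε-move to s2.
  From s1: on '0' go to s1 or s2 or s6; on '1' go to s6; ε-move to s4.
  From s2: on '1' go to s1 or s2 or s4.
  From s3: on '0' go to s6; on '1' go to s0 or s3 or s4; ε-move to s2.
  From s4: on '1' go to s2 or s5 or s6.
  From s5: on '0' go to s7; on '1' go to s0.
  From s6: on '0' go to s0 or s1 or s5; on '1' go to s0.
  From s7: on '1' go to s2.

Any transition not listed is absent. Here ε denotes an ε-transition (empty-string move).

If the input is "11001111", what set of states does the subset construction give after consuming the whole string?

{s0, s1, s2, s4, s5, s6}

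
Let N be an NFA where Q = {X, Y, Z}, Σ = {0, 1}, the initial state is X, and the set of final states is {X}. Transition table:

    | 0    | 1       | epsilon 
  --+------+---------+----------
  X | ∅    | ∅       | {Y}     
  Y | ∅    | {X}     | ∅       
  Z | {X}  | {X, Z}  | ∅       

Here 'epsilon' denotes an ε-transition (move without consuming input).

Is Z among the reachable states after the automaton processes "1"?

No

Start: ε-closure({X}) = {X, Y}.
Read '1': X→∅, Y→{X}; union {X}; ε-closure = {X, Y}.
State Z is not in {X, Y}.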